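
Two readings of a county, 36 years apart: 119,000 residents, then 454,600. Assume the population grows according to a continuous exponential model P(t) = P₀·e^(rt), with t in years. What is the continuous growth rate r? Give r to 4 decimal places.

454600 = 119000 · e^(r·36)
e^(36r) = 454600/119000 = 3.82017
r = ln(3.82017) / 36 = 1.34029 / 36

r ≈ 0.0372 per year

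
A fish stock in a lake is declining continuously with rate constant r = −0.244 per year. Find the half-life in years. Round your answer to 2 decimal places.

half-life ≈ 2.84 years

half-life = ln(2) / |r| = 0.69315 / 0.244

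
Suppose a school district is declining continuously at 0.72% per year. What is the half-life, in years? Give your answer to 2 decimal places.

half-life = ln(2) / |r| = 0.69315 / 0.0072

half-life ≈ 96.27 years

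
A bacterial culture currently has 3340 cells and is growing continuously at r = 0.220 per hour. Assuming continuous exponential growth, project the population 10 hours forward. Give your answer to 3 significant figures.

≈ 30,100 cells

P(10) = 3340 · e^(0.22·10) = 3340 · e^(2.2)
= 3340 · 9.02501 ≈ 30143.55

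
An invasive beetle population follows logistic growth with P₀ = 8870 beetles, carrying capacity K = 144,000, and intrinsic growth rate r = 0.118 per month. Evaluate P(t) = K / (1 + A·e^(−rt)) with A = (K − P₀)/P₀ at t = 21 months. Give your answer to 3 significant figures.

≈ 63,200 beetles

A = (144000 − 8870)/8870 = 15.2345
P(21) = 144000 / (1 + 15.2345·e^(−0.118·21)) = 144000 / (1 + 15.2345·0.083911)
= 144000 / 2.27834 ≈ 63203.91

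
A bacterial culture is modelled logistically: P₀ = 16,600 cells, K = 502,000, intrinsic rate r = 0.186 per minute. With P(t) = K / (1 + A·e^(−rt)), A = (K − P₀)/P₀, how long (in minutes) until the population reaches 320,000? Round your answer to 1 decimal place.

A = (502000 − 16600)/16600 = 29.24096
320000 = 502000/(1 + 29.24096·e^(−0.186t)) → 1 + 29.24096·e^(−0.186t) = 1.56875
e^(−0.186t) = 0.01945 → t = ln(51.41268)/0.186 = 3.93988/0.186

t ≈ 21.2 minutes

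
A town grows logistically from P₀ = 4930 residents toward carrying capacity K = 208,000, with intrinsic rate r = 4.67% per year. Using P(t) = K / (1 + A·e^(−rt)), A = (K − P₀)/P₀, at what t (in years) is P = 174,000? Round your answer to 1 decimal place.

t ≈ 114.6 years

A = (208000 − 4930)/4930 = 41.19067
174000 = 208000/(1 + 41.19067·e^(−0.0467t)) → 1 + 41.19067·e^(−0.0467t) = 1.1954
e^(−0.0467t) = 0.004744 → t = ln(210.79931)/0.0467 = 5.35091/0.0467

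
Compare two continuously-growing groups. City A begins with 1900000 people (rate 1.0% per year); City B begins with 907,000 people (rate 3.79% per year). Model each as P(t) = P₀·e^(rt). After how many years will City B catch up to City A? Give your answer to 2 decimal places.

t ≈ 26.50 years

1900000·e^(0.01t) = 907000·e^(0.0379t)
1900000/907000 = e^((0.0379 − 0.01)t) → ln(2.09482) = 0.0279·t
t = 0.73947 / 0.0279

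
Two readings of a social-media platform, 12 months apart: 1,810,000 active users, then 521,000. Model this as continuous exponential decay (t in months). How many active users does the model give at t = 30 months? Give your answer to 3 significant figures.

r = ln(521000/1810000) / 12 ≈ -0.103778 per month
P(30) = 1810000 · e^(-0.103778·30) = 1810000 · 0.04445 ≈ 80459.34

≈ 80,500 active users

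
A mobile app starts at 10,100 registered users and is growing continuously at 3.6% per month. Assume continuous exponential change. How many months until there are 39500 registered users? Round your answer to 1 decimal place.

39500 = 10100 · e^(0.036·t)
t = ln(39500/10100) / 0.036 = ln(3.91089) / 0.036 = 1.36377 / 0.036

t ≈ 37.9 months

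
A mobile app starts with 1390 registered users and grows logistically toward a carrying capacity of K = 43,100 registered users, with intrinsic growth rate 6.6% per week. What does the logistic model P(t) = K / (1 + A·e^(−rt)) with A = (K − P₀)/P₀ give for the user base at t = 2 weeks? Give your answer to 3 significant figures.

≈ 1,580 registered users

A = (43100 − 1390)/1390 = 30.00719
P(2) = 43100 / (1 + 30.00719·e^(−0.066·2)) = 43100 / (1 + 30.00719·0.876341)
= 43100 / 27.29653 ≈ 1578.96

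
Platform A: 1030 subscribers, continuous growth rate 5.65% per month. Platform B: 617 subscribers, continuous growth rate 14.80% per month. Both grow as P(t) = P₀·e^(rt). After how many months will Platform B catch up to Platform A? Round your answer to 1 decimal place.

t ≈ 5.6 months

1030·e^(0.0565t) = 617·e^(0.148t)
1030/617 = e^((0.148 − 0.0565)t) → ln(1.66937) = 0.0915·t
t = 0.51245 / 0.0915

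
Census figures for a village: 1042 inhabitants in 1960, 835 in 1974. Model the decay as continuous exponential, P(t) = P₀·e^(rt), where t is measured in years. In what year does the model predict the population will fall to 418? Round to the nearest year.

year 2018

r = ln(835/1042) / 14 = -0.22147/14 ≈ -0.015819 per year
t = ln(418/1042) / r = -0.91342/-0.015819 ≈ 57.74 years after 1960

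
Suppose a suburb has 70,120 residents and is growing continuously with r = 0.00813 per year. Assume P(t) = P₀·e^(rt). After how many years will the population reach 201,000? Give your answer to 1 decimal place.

t ≈ 129.5 years

201000 = 70120 · e^(0.00813·t)
t = ln(201000/70120) / 0.00813 = ln(2.86651) / 0.00813 = 1.0531 / 0.00813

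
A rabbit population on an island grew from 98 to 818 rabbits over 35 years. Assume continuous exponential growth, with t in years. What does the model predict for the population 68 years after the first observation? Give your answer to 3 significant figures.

r = ln(818/98) / 35 ≈ 0.060626 per year
P(68) = 98 · e^(0.060626·68) = 98 · 61.71571 ≈ 6048.14

≈ 6,050 rabbits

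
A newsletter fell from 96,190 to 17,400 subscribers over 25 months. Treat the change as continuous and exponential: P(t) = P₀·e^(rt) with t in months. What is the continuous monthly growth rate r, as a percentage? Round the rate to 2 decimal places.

17400 = 96190 · e^(r·25)
e^(25r) = 17400/96190 = 0.18089
r = ln(0.18089) / 25 = -1.70986 / 25

r ≈ -6.84% per month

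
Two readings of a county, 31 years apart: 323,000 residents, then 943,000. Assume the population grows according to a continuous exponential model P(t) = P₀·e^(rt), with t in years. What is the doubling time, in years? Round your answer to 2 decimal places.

r = ln(943000/323000) / 31 = ln(2.9195) / 31 ≈ 0.034562 per year
doubling time = ln 2 / |r| = 0.69315 / 0.034562

doubling time ≈ 20.06 years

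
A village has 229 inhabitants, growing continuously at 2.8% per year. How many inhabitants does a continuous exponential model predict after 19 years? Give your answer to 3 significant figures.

P(19) = 229 · e^(0.028·19) = 229 · e^(0.532)
= 229 · 1.70233 ≈ 389.83

≈ 390 inhabitants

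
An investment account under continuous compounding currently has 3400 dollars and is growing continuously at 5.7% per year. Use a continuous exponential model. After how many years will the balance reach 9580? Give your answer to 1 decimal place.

9580 = 3400 · e^(0.057·t)
t = ln(9580/3400) / 0.057 = ln(2.81765) / 0.057 = 1.0359 / 0.057

t ≈ 18.2 years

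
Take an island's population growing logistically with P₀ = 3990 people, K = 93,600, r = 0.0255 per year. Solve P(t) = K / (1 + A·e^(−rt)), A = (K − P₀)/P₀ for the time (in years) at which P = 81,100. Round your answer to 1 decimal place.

A = (93600 − 3990)/3990 = 22.45865
81100 = 93600/(1 + 22.45865·e^(−0.0255t)) → 1 + 22.45865·e^(−0.0255t) = 1.15413
e^(−0.0255t) = 0.006863 → t = ln(145.7117)/0.0255 = 4.98163/0.0255

t ≈ 195.4 years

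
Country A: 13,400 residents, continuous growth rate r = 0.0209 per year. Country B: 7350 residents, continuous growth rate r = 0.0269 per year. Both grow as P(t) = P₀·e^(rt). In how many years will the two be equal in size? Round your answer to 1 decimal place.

t ≈ 100.1 years

13400·e^(0.0209t) = 7350·e^(0.0269t)
13400/7350 = e^((0.0269 − 0.0209)t) → ln(1.82313) = 0.006·t
t = 0.60055 / 0.006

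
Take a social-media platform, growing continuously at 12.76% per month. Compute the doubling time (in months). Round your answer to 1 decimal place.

doubling time = ln(2) / |r| = 0.69315 / 0.1276

doubling time ≈ 5.4 months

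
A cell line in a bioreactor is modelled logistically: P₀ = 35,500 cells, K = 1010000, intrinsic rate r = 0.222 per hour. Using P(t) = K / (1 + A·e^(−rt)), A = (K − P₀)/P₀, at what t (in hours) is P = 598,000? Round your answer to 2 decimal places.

A = (1010000 − 35500)/35500 = 27.4507
598000 = 1010000/(1 + 27.4507·e^(−0.222t)) → 1 + 27.4507·e^(−0.222t) = 1.68896
e^(−0.222t) = 0.025098 → t = ln(39.8435)/0.222 = 3.68496/0.222

t ≈ 16.60 hours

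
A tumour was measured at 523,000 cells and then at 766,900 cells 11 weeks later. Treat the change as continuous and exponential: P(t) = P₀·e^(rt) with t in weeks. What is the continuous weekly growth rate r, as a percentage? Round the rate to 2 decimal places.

r ≈ 3.48% per week

766900 = 523000 · e^(r·11)
e^(11r) = 766900/523000 = 1.46635
r = ln(1.46635) / 11 = 0.38277 / 11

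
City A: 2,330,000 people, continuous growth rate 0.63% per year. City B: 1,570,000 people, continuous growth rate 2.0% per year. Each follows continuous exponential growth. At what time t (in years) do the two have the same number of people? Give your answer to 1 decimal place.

2330000·e^(0.0063t) = 1570000·e^(0.02t)
2330000/1570000 = e^((0.02 − 0.0063)t) → ln(1.48408) = 0.0137·t
t = 0.39479 / 0.0137

t ≈ 28.8 years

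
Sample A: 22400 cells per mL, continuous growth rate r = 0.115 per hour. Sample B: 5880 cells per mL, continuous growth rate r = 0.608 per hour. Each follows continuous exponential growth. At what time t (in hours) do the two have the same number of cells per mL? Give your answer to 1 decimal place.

t ≈ 2.7 hours

22400·e^(0.115t) = 5880·e^(0.608t)
22400/5880 = e^((0.608 − 0.115)t) → ln(3.80952) = 0.493·t
t = 1.3375 / 0.493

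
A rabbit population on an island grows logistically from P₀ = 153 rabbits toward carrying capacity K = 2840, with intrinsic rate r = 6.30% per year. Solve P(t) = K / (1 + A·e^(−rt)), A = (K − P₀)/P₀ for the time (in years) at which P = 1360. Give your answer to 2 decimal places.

t ≈ 44.15 years

A = (2840 − 153)/153 = 17.56209
1360 = 2840/(1 + 17.56209·e^(−0.063t)) → 1 + 17.56209·e^(−0.063t) = 2.08824
e^(−0.063t) = 0.061965 → t = ln(16.13814)/0.063 = 2.78119/0.063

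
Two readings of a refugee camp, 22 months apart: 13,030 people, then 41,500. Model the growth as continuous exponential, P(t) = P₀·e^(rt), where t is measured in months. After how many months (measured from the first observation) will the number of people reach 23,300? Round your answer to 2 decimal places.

t ≈ 11.04 months

r = ln(41500/13030) / 22 ≈ 0.052656 per month
t = ln(23300/13030) / r = 0.5812 / 0.052656 ≈ 11.038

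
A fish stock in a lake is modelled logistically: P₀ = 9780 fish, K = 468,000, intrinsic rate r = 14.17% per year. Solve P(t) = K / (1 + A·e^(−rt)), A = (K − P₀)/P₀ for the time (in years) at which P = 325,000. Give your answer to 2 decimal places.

t ≈ 32.94 years

A = (468000 − 9780)/9780 = 46.85276
325000 = 468000/(1 + 46.85276·e^(−0.1417t)) → 1 + 46.85276·e^(−0.1417t) = 1.44
e^(−0.1417t) = 0.009391 → t = ln(106.48355)/0.1417 = 4.66799/0.1417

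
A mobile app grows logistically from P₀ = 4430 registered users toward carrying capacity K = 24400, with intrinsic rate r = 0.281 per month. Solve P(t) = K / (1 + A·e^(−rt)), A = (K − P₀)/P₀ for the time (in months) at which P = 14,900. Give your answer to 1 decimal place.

t ≈ 7.0 months

A = (24400 − 4430)/4430 = 4.5079
14900 = 24400/(1 + 4.5079·e^(−0.281t)) → 1 + 4.5079·e^(−0.281t) = 1.63758
e^(−0.281t) = 0.141437 → t = ln(7.07029)/0.281 = 1.9559/0.281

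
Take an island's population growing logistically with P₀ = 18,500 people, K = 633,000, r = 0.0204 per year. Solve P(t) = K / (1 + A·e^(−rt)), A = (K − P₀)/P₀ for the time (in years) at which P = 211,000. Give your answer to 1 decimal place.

A = (633000 − 18500)/18500 = 33.21622
211000 = 633000/(1 + 33.21622·e^(−0.0204t)) → 1 + 33.21622·e^(−0.0204t) = 3
e^(−0.0204t) = 0.060212 → t = ln(16.60811)/0.0204 = 2.80989/0.0204

t ≈ 137.7 years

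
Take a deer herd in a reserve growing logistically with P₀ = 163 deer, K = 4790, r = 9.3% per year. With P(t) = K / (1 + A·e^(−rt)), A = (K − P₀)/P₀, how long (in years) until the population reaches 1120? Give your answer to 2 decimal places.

A = (4790 − 163)/163 = 28.3865
1120 = 4790/(1 + 28.3865·e^(−0.093t)) → 1 + 28.3865·e^(−0.093t) = 4.27679
e^(−0.093t) = 0.115435 → t = ln(8.66291)/0.093 = 2.15905/0.093

t ≈ 23.22 years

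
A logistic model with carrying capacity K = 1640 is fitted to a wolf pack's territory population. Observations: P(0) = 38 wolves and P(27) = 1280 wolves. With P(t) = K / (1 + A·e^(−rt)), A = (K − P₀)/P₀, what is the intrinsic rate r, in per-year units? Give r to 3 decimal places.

A = (1640 − 38)/38 = 42.15789
1280 = 1640/(1 + 42.15789·e^(−r·27)) → e^(−27r) = (1.28125 − 1)/42.15789 = 0.006671
r = −ln(0.006671)/27 = 5.00993/27

r ≈ 0.186 per year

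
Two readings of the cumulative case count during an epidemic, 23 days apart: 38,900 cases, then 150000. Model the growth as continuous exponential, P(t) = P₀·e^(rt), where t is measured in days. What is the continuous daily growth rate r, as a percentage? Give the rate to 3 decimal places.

150000 = 38900 · e^(r·23)
e^(23r) = 150000/38900 = 3.85604
r = ln(3.85604) / 23 = 1.34964 / 23

r ≈ 5.868% per day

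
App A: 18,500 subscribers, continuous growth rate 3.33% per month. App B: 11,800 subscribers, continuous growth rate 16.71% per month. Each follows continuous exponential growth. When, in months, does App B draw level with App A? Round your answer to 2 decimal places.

t ≈ 3.36 months

18500·e^(0.0333t) = 11800·e^(0.1671t)
18500/11800 = e^((0.1671 − 0.0333)t) → ln(1.5678) = 0.1338·t
t = 0.44967 / 0.1338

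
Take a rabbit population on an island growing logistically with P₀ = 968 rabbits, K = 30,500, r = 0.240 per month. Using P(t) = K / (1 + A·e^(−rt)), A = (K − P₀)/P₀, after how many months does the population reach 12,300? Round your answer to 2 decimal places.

A = (30500 − 968)/968 = 30.50826
12300 = 30500/(1 + 30.50826·e^(−0.24t)) → 1 + 30.50826·e^(−0.24t) = 2.47967
e^(−0.24t) = 0.048501 → t = ln(20.61822)/0.24 = 3.02618/0.24

t ≈ 12.61 months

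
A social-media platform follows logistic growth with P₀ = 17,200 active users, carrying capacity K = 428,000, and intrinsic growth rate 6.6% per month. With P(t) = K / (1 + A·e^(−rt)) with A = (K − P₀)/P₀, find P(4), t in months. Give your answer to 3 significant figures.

≈ 22,100 active users

A = (428000 − 17200)/17200 = 23.88372
P(4) = 428000 / (1 + 23.88372·e^(−0.066·4)) = 428000 / (1 + 23.88372·0.767974)
= 428000 / 19.34207 ≈ 22127.94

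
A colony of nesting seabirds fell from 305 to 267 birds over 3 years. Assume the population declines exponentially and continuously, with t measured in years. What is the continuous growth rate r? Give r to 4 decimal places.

267 = 305 · e^(r·3)
e^(3r) = 267/305 = 0.87541
r = ln(0.87541) / 3 = -0.13306 / 3

r ≈ -0.0444 per year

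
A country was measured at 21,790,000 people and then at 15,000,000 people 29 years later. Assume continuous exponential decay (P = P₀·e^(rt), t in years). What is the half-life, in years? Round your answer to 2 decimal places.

r = ln(15000000/21790000) / 29 = ln(0.68839) / 29 ≈ -0.012876 per year
half-life = ln 2 / |r| = 0.69315 / 0.012876

half-life ≈ 53.83 years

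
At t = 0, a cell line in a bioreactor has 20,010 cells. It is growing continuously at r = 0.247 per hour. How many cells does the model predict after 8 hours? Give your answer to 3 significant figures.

P(8) = 20010 · e^(0.247·8) = 20010 · e^(1.976)
= 20010 · 7.21383 ≈ 144348.74

≈ 144,000 cells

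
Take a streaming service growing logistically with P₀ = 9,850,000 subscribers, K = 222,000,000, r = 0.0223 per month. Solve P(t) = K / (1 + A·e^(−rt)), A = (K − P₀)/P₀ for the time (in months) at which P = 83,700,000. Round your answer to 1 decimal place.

A = (222000000 − 9850000)/9850000 = 21.53807
83700000 = 222000000/(1 + 21.53807·e^(−0.0223t)) → 1 + 21.53807·e^(−0.0223t) = 2.65233
e^(−0.0223t) = 0.076717 → t = ln(13.03497)/0.0223 = 2.56764/0.0223

t ≈ 115.1 months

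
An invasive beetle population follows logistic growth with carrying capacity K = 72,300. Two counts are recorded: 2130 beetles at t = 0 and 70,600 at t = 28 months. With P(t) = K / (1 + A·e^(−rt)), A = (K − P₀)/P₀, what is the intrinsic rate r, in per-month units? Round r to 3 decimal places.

A = (72300 − 2130)/2130 = 32.94366
70600 = 72300/(1 + 32.94366·e^(−r·28)) → e^(−28r) = (1.02408 − 1)/32.94366 = 0.000731
r = −ln(0.000731)/28 = 7.2212/28

r ≈ 0.258 per month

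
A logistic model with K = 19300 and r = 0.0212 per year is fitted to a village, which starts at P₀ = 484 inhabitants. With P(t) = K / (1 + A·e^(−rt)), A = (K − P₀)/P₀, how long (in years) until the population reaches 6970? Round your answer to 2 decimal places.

t ≈ 145.75 years

A = (19300 − 484)/484 = 38.87603
6970 = 19300/(1 + 38.87603·e^(−0.0212t)) → 1 + 38.87603·e^(−0.0212t) = 2.76901
e^(−0.0212t) = 0.045504 → t = ln(21.97615)/0.0212 = 3.08996/0.0212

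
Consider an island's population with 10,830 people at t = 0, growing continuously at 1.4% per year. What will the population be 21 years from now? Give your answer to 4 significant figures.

≈ 14,530 people

P(21) = 10830 · e^(0.014·21) = 10830 · e^(0.294)
= 10830 · 1.34178 ≈ 14531.52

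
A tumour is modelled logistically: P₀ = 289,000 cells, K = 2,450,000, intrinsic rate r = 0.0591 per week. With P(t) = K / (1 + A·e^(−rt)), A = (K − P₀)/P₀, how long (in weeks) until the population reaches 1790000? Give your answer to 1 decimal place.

t ≈ 50.9 weeks

A = (2450000 − 289000)/289000 = 7.47751
1790000 = 2450000/(1 + 7.47751·e^(−0.0591t)) → 1 + 7.47751·e^(−0.0591t) = 1.36872
e^(−0.0591t) = 0.04931 → t = ln(20.27991)/0.0591 = 3.00963/0.0591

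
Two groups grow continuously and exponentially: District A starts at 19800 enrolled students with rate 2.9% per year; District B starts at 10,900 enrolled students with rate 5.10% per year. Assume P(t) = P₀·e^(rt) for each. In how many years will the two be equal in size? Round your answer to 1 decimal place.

19800·e^(0.029t) = 10900·e^(0.051t)
19800/10900 = e^((0.051 − 0.029)t) → ln(1.81651) = 0.022·t
t = 0.59692 / 0.022

t ≈ 27.1 years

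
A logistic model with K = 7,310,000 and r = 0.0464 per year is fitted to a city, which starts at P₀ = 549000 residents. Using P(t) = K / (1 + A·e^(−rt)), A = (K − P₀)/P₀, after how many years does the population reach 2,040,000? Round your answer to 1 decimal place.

t ≈ 33.7 years

A = (7310000 − 549000)/549000 = 12.31512
2040000 = 7310000/(1 + 12.31512·e^(−0.0464t)) → 1 + 12.31512·e^(−0.0464t) = 3.58333
e^(−0.0464t) = 0.209769 → t = ln(4.76714)/0.0464 = 1.56175/0.0464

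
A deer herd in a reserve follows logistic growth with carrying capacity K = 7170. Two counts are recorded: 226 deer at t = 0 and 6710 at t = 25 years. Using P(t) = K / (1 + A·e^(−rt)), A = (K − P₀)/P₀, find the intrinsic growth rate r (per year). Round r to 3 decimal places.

r ≈ 0.244 per year

A = (7170 − 226)/226 = 30.72566
6710 = 7170/(1 + 30.72566·e^(−r·25)) → e^(−25r) = (1.06855 − 1)/30.72566 = 0.002231
r = −ln(0.002231)/25 = 6.10523/25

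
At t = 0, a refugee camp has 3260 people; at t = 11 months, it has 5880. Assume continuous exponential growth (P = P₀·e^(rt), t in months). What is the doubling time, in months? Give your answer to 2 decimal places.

doubling time ≈ 12.93 months

r = ln(5880/3260) / 11 = ln(1.80368) / 11 ≈ 0.053621 per month
doubling time = ln 2 / |r| = 0.69315 / 0.053621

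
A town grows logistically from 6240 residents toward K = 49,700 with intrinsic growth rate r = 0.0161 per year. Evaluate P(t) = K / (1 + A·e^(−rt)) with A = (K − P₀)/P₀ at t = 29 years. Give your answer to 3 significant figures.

A = (49700 − 6240)/6240 = 6.96474
P(29) = 49700 / (1 + 6.96474·e^(−0.0161·29)) = 49700 / (1 + 6.96474·0.626943)
= 49700 / 5.3665 ≈ 9261.16

≈ 9,260 residents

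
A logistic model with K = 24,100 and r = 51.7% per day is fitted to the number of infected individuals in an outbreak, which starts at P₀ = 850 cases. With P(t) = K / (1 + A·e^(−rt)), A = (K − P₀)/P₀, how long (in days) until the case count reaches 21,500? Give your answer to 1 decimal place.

t ≈ 10.5 days

A = (24100 − 850)/850 = 27.35294
21500 = 24100/(1 + 27.35294·e^(−0.517t)) → 1 + 27.35294·e^(−0.517t) = 1.12093
e^(−0.517t) = 0.004421 → t = ln(226.18778)/0.517 = 5.42137/0.517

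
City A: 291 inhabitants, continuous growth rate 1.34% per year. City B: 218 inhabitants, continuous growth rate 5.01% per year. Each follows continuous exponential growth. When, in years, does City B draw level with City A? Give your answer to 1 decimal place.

t ≈ 7.9 years

291·e^(0.0134t) = 218·e^(0.0501t)
291/218 = e^((0.0501 − 0.0134)t) → ln(1.33486) = 0.0367·t
t = 0.28883 / 0.0367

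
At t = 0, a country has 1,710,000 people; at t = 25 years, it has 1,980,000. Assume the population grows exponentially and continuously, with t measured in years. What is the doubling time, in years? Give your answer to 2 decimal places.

doubling time ≈ 118.20 years

r = ln(1980000/1710000) / 25 = ln(1.15789) / 25 ≈ 0.005864 per year
doubling time = ln 2 / |r| = 0.69315 / 0.005864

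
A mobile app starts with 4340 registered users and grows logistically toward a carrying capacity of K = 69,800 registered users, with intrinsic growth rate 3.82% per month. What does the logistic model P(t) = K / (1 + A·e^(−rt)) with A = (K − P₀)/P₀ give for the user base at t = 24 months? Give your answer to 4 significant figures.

A = (69800 − 4340)/4340 = 15.08295
P(24) = 69800 / (1 + 15.08295·e^(−0.0382·24)) = 69800 / (1 + 15.08295·0.399796)
= 69800 / 7.03011 ≈ 9928.72

≈ 9,929 registered users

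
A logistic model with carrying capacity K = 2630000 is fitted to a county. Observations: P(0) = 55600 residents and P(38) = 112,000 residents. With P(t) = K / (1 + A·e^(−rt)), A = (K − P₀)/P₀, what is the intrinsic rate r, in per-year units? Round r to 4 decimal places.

r ≈ 0.0190 per year

A = (2630000 − 55600)/55600 = 46.30216
112000 = 2630000/(1 + 46.30216·e^(−r·38)) → e^(−38r) = (23.48214 − 1)/46.30216 = 0.485553
r = −ln(0.485553)/38 = 0.72247/38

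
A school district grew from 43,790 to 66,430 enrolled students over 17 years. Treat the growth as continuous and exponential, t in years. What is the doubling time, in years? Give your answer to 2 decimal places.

r = ln(66430/43790) / 17 = ln(1.51701) / 17 ≈ 0.024514 per year
doubling time = ln 2 / |r| = 0.69315 / 0.024514

doubling time ≈ 28.28 years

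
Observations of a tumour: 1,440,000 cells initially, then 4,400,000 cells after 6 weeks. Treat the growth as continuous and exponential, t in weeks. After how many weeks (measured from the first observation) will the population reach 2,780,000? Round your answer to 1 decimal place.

r = ln(4400000/1440000) / 6 ≈ 0.18616 per week
t = ln(2780000/1440000) / r = 0.65781 / 0.18616 ≈ 3.534

t ≈ 3.5 weeks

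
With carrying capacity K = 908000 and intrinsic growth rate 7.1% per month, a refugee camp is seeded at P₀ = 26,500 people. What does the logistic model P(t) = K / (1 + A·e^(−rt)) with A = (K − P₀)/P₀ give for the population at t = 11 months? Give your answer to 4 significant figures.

≈ 55,930 people

A = (908000 − 26500)/26500 = 33.26415
P(11) = 908000 / (1 + 33.26415·e^(−0.071·11)) = 908000 / (1 + 33.26415·0.457948)
= 908000 / 16.23325 ≈ 55934.59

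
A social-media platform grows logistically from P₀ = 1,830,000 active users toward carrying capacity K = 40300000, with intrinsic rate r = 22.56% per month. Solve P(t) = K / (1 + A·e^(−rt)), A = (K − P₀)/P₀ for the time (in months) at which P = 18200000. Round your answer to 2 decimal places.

A = (40300000 − 1830000)/1830000 = 21.02186
18200000 = 40300000/(1 + 21.02186·e^(−0.2256t)) → 1 + 21.02186·e^(−0.2256t) = 2.21429
e^(−0.2256t) = 0.057763 → t = ln(17.31212)/0.2256 = 2.85141/0.2256

t ≈ 12.64 months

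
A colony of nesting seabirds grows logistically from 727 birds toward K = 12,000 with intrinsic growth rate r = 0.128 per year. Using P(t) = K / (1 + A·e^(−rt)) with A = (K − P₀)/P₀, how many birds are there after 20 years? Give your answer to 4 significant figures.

A = (12000 − 727)/727 = 15.50619
P(20) = 12000 / (1 + 15.50619·e^(−0.128·20)) = 12000 / (1 + 15.50619·0.077305)
= 12000 / 2.1987 ≈ 5457.77

≈ 5,458 birds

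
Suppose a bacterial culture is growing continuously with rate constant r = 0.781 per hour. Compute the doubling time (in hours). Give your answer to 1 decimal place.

doubling time ≈ 0.9 hours

doubling time = ln(2) / |r| = 0.69315 / 0.781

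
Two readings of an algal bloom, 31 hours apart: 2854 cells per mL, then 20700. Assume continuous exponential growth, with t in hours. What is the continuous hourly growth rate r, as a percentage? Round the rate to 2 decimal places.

20700 = 2854 · e^(r·31)
e^(31r) = 20700/2854 = 7.25298
r = ln(7.25298) / 31 = 1.98141 / 31

r ≈ 6.39% per hour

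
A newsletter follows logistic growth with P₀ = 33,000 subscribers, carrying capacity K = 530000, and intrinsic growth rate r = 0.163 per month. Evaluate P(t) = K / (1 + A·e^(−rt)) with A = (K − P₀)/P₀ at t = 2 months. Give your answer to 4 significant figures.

A = (530000 − 33000)/33000 = 15.06061
P(2) = 530000 / (1 + 15.06061·e^(−0.163·2)) = 530000 / (1 + 15.06061·0.721805)
= 530000 / 11.87082 ≈ 44647.28

≈ 44,650 subscribers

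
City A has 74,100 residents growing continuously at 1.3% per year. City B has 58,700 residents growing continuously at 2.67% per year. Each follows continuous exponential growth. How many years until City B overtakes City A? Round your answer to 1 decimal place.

t ≈ 17.0 years

74100·e^(0.013t) = 58700·e^(0.0267t)
74100/58700 = e^((0.0267 − 0.013)t) → ln(1.26235) = 0.0137·t
t = 0.23298 / 0.0137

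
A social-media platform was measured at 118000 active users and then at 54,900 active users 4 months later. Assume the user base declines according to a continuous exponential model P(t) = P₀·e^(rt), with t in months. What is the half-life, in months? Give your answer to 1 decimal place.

r = ln(54900/118000) / 4 = ln(0.46525) / 4 ≈ -0.191293 per month
half-life = ln 2 / |r| = 0.69315 / 0.191293

half-life ≈ 3.6 months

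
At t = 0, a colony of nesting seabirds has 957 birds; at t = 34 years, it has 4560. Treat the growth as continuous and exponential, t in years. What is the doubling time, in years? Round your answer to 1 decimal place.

doubling time ≈ 15.1 years

r = ln(4560/957) / 34 = ln(4.76489) / 34 ≈ 0.04592 per year
doubling time = ln 2 / |r| = 0.69315 / 0.04592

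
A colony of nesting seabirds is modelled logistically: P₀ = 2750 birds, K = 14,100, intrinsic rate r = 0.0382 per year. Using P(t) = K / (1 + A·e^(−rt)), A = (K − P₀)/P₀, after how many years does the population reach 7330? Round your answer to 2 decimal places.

t ≈ 39.19 years

A = (14100 − 2750)/2750 = 4.12727
7330 = 14100/(1 + 4.12727·e^(−0.0382t)) → 1 + 4.12727·e^(−0.0382t) = 1.9236
e^(−0.0382t) = 0.22378 → t = ln(4.46867)/0.0382 = 1.49709/0.0382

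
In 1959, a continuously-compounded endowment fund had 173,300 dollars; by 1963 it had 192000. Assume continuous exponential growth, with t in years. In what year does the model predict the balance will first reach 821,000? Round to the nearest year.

year 2020

r = ln(192000/173300) / 4 = 0.10247/4 ≈ 0.025618 per year
t = ln(821000/173300) / r = 1.5555/0.025618 ≈ 60.72 years after 1959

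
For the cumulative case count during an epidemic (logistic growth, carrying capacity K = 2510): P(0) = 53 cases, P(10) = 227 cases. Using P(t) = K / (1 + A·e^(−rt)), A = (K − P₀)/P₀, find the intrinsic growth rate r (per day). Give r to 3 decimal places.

A = (2510 − 53)/53 = 46.35849
227 = 2510/(1 + 46.35849·e^(−r·10)) → e^(−10r) = (11.05727 − 1)/46.35849 = 0.216946
r = −ln(0.216946)/10 = 1.52811/10

r ≈ 0.153 per day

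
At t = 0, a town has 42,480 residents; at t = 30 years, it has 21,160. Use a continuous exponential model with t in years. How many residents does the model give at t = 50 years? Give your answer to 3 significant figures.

r = ln(21160/42480) / 30 ≈ -0.023231 per year
P(50) = 42480 · e^(-0.023231·50) = 42480 · 0.31301 ≈ 13296.47

≈ 13,300 residents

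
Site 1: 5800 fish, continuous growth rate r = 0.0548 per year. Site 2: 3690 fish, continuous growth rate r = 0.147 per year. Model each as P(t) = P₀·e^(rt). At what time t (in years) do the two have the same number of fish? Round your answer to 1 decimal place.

5800·e^(0.0548t) = 3690·e^(0.147t)
5800/3690 = e^((0.147 − 0.0548)t) → ln(1.57182) = 0.0922·t
t = 0.45223 / 0.0922

t ≈ 4.9 years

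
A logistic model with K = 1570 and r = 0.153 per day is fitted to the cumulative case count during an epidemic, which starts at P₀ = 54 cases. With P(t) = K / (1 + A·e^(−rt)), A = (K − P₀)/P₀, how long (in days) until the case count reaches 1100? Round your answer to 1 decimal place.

t ≈ 27.4 days

A = (1570 − 54)/54 = 28.07407
1100 = 1570/(1 + 28.07407·e^(−0.153t)) → 1 + 28.07407·e^(−0.153t) = 1.42727
e^(−0.153t) = 0.015219 → t = ln(65.70528)/0.153 = 4.18518/0.153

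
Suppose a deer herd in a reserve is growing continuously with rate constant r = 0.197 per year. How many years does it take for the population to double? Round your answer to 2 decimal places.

doubling time = ln(2) / |r| = 0.69315 / 0.197

doubling time ≈ 3.52 years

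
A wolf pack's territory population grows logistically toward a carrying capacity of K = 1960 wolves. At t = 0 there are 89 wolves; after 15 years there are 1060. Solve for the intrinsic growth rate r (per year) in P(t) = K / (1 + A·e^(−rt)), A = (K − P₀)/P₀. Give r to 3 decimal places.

r ≈ 0.214 per year

A = (1960 − 89)/89 = 21.02247
1060 = 1960/(1 + 21.02247·e^(−r·15)) → e^(−15r) = (1.84906 − 1)/21.02247 = 0.040388
r = −ln(0.040388)/15 = 3.20922/15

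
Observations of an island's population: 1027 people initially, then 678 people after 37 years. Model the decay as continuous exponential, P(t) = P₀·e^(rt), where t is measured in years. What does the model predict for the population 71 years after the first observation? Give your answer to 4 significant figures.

≈ 462.9 people

r = ln(678/1027) / 37 ≈ -0.011223 per year
P(71) = 1027 · e^(-0.011223·71) = 1027 · 0.45076 ≈ 462.93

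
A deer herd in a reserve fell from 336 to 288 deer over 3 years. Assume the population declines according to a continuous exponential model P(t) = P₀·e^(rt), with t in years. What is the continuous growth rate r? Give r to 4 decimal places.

r ≈ -0.0514 per year

288 = 336 · e^(r·3)
e^(3r) = 288/336 = 0.85714
r = ln(0.85714) / 3 = -0.15415 / 3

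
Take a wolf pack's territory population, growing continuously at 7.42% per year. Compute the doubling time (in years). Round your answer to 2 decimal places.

doubling time = ln(2) / |r| = 0.69315 / 0.0742

doubling time ≈ 9.34 years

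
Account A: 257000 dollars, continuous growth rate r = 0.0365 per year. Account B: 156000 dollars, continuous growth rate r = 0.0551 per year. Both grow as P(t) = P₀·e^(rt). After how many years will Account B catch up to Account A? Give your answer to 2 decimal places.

257000·e^(0.0365t) = 156000·e^(0.0551t)
257000/156000 = e^((0.0551 − 0.0365)t) → ln(1.64744) = 0.0186·t
t = 0.49922 / 0.0186

t ≈ 26.84 years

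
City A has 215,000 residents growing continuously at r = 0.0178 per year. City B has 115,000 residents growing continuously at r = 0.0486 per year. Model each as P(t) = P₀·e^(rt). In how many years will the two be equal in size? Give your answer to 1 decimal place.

t ≈ 20.3 years

215000·e^(0.0178t) = 115000·e^(0.0486t)
215000/115000 = e^((0.0486 − 0.0178)t) → ln(1.86957) = 0.0308·t
t = 0.62571 / 0.0308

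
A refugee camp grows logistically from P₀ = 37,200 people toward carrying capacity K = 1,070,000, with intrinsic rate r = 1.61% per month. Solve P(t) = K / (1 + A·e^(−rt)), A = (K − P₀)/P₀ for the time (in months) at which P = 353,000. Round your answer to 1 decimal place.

A = (1070000 − 37200)/37200 = 27.76344
353000 = 1070000/(1 + 27.76344·e^(−0.0161t)) → 1 + 27.76344·e^(−0.0161t) = 3.03116
e^(−0.0161t) = 0.07316 → t = ln(13.66875)/0.0161 = 2.61511/0.0161

t ≈ 162.4 months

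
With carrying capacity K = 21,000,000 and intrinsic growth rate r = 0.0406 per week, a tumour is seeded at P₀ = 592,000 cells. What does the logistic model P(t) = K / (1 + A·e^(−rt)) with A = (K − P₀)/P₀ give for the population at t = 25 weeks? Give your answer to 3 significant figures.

≈ 1,560,000 cells

A = (21000000 − 592000)/592000 = 34.47297
P(25) = 21000000 / (1 + 34.47297·e^(−0.0406·25)) = 21000000 / (1 + 34.47297·0.362402)
= 21000000 / 13.49309 ≈ 1556352.27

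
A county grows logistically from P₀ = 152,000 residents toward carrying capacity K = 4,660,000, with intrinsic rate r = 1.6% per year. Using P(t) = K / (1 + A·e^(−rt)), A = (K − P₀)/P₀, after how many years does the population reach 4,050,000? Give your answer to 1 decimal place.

t ≈ 330.2 years

A = (4660000 − 152000)/152000 = 29.65789
4050000 = 4660000/(1 + 29.65789·e^(−0.016t)) → 1 + 29.65789·e^(−0.016t) = 1.15062
e^(−0.016t) = 0.005078 → t = ln(196.90897)/0.016 = 5.28274/0.016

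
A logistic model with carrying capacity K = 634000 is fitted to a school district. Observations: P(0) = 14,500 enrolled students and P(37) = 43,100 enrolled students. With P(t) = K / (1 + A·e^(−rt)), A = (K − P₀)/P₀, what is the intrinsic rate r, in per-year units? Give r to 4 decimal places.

A = (634000 − 14500)/14500 = 42.72414
43100 = 634000/(1 + 42.72414·e^(−r·37)) → e^(−37r) = (14.70998 − 1)/42.72414 = 0.320895
r = −ln(0.320895)/37 = 1.13664/37

r ≈ 0.0307 per year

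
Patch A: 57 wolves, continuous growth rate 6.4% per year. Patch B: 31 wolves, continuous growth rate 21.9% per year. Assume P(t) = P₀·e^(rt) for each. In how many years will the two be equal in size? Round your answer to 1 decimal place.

57·e^(0.064t) = 31·e^(0.219t)
57/31 = e^((0.219 − 0.064)t) → ln(1.83871) = 0.155·t
t = 0.60906 / 0.155

t ≈ 3.9 years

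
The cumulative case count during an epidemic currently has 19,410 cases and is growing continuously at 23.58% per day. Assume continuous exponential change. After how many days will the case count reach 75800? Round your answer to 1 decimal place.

t ≈ 5.8 days

75800 = 19410 · e^(0.2358·t)
t = ln(75800/19410) / 0.2358 = ln(3.9052) / 0.2358 = 1.36231 / 0.2358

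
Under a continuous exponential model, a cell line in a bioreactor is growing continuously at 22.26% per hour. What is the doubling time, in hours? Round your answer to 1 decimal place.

doubling time = ln(2) / |r| = 0.69315 / 0.2226

doubling time ≈ 3.1 hours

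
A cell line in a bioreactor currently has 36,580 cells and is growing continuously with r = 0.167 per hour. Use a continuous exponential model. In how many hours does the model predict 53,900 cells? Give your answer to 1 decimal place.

t ≈ 2.3 hours

53900 = 36580 · e^(0.167·t)
t = ln(53900/36580) / 0.167 = ln(1.47348) / 0.167 = 0.38763 / 0.167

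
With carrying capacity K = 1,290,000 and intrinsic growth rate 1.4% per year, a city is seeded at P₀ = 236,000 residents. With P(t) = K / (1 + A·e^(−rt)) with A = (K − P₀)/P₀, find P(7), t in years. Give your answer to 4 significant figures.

A = (1290000 − 236000)/236000 = 4.4661
P(7) = 1290000 / (1 + 4.4661·e^(−0.014·7)) = 1290000 / (1 + 4.4661·0.906649)
= 1290000 / 5.04919 ≈ 255486.72

≈ 255,500 residents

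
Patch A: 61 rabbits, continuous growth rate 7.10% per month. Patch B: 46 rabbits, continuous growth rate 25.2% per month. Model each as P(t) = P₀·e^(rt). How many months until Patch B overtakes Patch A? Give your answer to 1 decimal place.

61·e^(0.071t) = 46·e^(0.252t)
61/46 = e^((0.252 − 0.071)t) → ln(1.32609) = 0.181·t
t = 0.28223 / 0.181

t ≈ 1.6 months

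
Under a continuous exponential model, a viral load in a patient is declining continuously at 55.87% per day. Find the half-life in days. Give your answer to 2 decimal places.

half-life ≈ 1.24 days

half-life = ln(2) / |r| = 0.69315 / 0.5587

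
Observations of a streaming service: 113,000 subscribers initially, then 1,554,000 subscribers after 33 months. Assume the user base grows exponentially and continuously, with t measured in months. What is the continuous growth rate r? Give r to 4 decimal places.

r ≈ 0.0794 per month

1554000 = 113000 · e^(r·33)
e^(33r) = 1554000/113000 = 13.75221
r = ln(13.75221) / 33 = 2.6212 / 33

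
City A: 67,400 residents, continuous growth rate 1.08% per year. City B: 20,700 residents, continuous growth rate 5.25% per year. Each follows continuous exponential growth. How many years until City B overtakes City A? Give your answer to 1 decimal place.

67400·e^(0.0108t) = 20700·e^(0.0525t)
67400/20700 = e^((0.0525 − 0.0108)t) → ln(3.25604) = 0.0417·t
t = 1.18051 / 0.0417

t ≈ 28.3 years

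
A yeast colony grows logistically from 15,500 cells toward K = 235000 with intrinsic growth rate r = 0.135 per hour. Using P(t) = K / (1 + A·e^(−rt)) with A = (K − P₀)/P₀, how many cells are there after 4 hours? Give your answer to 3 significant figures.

A = (235000 − 15500)/15500 = 14.16129
P(4) = 235000 / (1 + 14.16129·e^(−0.135·4)) = 235000 / (1 + 14.16129·0.582748)
= 235000 / 9.25247 ≈ 25398.63

≈ 25,400 cells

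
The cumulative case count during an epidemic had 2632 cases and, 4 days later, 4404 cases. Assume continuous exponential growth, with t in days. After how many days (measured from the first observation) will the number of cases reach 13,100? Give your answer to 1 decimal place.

r = ln(4404/2632) / 4 ≈ 0.128692 per day
t = ln(13100/2632) / r = 1.60487 / 0.128692 ≈ 12.471

t ≈ 12.5 days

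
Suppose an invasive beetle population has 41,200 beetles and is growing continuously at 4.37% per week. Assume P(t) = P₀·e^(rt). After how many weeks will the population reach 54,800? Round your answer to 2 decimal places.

t ≈ 6.53 weeks

54800 = 41200 · e^(0.0437·t)
t = ln(54800/41200) / 0.0437 = ln(1.3301) / 0.0437 = 0.28525 / 0.0437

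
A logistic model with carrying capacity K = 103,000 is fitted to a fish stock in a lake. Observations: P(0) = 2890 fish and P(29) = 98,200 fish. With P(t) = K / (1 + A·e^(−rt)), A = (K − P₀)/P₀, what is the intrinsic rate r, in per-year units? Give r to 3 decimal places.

r ≈ 0.226 per year

A = (103000 − 2890)/2890 = 34.64014
98200 = 103000/(1 + 34.64014·e^(−r·29)) → e^(−29r) = (1.04888 − 1)/34.64014 = 0.001411
r = −ln(0.001411)/29 = 6.5634/29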